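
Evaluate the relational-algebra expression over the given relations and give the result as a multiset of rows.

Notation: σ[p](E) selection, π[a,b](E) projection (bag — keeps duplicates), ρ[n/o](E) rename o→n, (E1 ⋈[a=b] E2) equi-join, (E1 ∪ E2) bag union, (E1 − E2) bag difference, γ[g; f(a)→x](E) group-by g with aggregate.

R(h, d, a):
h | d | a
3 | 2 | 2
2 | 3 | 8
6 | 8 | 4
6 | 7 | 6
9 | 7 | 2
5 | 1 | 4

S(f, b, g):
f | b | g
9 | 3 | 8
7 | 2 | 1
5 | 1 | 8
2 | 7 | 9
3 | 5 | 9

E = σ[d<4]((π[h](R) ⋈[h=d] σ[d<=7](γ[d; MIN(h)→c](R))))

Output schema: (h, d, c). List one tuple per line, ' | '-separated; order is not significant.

Row counts bottom-up:
  R → 6
  π[h](R) → 6
  R → 6
  γ[d; MIN(h)→c](R) → 5
  σ[d<=7](γ[d; MIN(h)→c](R)) → 4
  (π[h](R) ⋈[h=d] σ[d<=7](γ[d; MIN(h)→c](R))) → 2
  σ[d<4]((π[h](R) ⋈[h=d] σ[d<=7](γ[d; MIN(h)→c](R)))) → 2

== RESULT ==
h | d | c
2 | 2 | 3
3 | 3 | 2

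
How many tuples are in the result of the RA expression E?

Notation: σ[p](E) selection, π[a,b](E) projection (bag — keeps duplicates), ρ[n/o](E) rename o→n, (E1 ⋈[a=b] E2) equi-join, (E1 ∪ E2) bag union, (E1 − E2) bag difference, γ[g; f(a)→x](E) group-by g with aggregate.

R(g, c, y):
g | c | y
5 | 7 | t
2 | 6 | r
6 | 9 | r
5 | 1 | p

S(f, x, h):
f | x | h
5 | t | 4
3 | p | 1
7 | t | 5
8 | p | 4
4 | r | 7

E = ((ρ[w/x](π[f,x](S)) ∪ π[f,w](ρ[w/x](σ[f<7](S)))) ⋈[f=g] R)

Stepwise |·|:
  S → 5
  π[f,x](S) → 5
  ρ[w/x](π[f,x](S)) → 5
  S → 5
  σ[f<7](S) → 3
  ρ[w/x](σ[f<7](S)) → 3
  π[f,w](ρ[w/x](σ[f<7](S))) → 3
  (ρ[w/x](π[f,x](S)) ∪ π[f,w](ρ[w/x](σ[f<7](S)))) → 8
  R → 4
  ((ρ[w/x](π[f,x](S)) ∪ π[f,w](ρ[w/x](σ[f<7](S)))) ⋈[f=g] R) → 4

|E| = 4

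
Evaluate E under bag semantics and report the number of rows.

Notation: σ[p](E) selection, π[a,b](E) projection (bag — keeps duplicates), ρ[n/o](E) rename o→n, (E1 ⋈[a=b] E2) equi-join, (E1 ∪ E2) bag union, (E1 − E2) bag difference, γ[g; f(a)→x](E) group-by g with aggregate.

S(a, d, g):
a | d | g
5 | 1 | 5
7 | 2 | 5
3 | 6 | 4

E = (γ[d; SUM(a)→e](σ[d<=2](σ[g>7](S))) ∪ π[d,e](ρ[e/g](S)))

Row counts bottom-up:
  S → 3
  σ[g>7](S) → 0
  σ[d<=2](σ[g>7](S)) → 0
  γ[d; SUM(a)→e](σ[d<=2](σ[g>7](S))) → 0
  S → 3
  ρ[e/g](S) → 3
  π[d,e](ρ[e/g](S)) → 3
  (γ[d; SUM(a)→e](σ[d<=2](σ[g>7](S))) ∪ π[d,e](ρ[e/g](S))) → 3

|E| = 3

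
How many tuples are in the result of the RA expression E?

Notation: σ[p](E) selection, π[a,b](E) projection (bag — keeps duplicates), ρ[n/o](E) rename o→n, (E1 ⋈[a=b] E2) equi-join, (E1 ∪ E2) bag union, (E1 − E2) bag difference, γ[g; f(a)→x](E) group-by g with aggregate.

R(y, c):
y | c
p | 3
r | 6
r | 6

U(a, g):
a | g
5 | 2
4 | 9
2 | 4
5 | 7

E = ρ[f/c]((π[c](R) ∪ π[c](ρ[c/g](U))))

Row counts bottom-up:
  R → 3
  π[c](R) → 3
  U → 4
  ρ[c/g](U) → 4
  π[c](ρ[c/g](U)) → 4
  (π[c](R) ∪ π[c](ρ[c/g](U))) → 7
  ρ[f/c]((π[c](R) ∪ π[c](ρ[c/g](U)))) → 7

|E| = 7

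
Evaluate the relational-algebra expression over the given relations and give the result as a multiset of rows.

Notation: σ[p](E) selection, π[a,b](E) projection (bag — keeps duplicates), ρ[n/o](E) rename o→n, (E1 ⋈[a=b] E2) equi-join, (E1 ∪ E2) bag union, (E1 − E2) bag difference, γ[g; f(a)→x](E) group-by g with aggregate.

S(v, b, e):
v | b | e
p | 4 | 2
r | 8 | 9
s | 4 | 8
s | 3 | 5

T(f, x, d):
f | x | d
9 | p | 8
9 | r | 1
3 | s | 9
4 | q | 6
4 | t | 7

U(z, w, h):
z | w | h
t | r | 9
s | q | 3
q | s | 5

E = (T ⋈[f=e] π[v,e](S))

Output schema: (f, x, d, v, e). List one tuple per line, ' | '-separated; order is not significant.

Subexpression sizes:
  T → 5
  S → 4
  π[v,e](S) → 4
  (T ⋈[f=e] π[v,e](S)) → 2

== RESULT ==
f | x | d | v | e
9 | p | 8 | r | 9
9 | r | 1 | r | 9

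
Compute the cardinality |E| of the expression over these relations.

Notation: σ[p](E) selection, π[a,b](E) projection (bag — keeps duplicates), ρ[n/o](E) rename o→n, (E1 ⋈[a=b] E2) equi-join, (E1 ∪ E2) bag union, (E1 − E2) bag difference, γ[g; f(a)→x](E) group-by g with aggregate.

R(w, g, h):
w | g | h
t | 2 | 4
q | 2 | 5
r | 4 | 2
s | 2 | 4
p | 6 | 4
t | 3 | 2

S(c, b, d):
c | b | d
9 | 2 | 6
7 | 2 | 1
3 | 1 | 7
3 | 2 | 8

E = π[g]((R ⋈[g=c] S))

Stepwise |·|:
  R → 6
  S → 4
  (R ⋈[g=c] S) → 2
  π[g]((R ⋈[g=c] S)) → 2

|E| = 2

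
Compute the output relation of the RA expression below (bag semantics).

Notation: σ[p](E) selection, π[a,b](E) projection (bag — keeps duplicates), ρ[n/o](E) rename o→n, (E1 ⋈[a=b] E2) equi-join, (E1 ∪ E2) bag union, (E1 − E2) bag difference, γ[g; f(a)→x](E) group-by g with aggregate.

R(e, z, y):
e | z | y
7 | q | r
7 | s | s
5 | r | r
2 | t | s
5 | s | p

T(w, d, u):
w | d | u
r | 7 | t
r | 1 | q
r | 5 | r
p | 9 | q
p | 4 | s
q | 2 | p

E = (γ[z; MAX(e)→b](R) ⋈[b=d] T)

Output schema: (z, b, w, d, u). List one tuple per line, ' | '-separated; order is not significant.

Per-node cardinality:
  R → 5
  γ[z; MAX(e)→b](R) → 4
  T → 6
  (γ[z; MAX(e)→b](R) ⋈[b=d] T) → 4

== RESULT ==
z | b | w | d | u
q | 7 | r | 7 | t
r | 5 | r | 5 | r
s | 7 | r | 7 | t
t | 2 | q | 2 | p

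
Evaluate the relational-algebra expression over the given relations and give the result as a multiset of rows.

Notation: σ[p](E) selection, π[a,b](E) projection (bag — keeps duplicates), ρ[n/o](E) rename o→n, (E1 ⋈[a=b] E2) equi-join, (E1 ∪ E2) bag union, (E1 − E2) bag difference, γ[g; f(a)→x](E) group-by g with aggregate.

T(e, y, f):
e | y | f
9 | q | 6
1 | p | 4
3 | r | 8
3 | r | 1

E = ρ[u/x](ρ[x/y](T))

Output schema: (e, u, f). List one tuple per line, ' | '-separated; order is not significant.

Row counts bottom-up:
  T → 4
  ρ[x/y](T) → 4
  ρ[u/x](ρ[x/y](T)) → 4

== RESULT ==
e | u | f
1 | p | 4
3 | r | 1
3 | r | 8
9 | q | 6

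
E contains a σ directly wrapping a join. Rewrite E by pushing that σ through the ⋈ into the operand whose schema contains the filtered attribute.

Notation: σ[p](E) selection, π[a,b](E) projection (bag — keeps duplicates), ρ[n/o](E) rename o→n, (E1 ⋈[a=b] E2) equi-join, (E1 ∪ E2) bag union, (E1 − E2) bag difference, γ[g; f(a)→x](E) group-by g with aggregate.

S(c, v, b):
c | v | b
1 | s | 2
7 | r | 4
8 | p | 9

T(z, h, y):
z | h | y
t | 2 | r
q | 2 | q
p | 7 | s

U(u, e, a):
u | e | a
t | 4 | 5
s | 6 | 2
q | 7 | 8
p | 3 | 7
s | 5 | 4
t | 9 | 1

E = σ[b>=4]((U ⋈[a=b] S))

σ filters on b, owned by the right side.
E' = (U ⋈[a=b] σ[b>=4](S))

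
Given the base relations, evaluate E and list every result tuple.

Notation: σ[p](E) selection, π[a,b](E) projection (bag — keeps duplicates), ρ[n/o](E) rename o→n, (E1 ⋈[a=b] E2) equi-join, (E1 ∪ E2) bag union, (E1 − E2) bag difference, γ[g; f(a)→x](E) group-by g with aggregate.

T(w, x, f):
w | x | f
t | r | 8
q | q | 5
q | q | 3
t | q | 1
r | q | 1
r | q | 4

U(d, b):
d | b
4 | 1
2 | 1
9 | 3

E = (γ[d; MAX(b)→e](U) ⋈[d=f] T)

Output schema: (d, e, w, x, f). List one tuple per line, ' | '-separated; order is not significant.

Per-node cardinality:
  U → 3
  γ[d; MAX(b)→e](U) → 3
  T → 6
  (γ[d; MAX(b)→e](U) ⋈[d=f] T) → 1

== RESULT ==
d | e | w | x | f
4 | 1 | r | q | 4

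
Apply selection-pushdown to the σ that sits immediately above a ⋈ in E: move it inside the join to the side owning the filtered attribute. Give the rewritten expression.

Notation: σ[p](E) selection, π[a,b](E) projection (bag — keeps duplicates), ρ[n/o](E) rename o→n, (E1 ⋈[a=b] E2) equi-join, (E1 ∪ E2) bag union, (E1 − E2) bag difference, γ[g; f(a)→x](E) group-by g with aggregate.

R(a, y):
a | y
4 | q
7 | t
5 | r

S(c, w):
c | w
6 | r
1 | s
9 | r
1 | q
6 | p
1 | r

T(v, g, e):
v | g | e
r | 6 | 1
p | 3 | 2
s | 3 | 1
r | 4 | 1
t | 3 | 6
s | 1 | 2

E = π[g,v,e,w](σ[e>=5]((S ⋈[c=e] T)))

σ filters on e, owned by the right side.
E' = π[g,v,e,w]((S ⋈[c=e] σ[e>=5](T)))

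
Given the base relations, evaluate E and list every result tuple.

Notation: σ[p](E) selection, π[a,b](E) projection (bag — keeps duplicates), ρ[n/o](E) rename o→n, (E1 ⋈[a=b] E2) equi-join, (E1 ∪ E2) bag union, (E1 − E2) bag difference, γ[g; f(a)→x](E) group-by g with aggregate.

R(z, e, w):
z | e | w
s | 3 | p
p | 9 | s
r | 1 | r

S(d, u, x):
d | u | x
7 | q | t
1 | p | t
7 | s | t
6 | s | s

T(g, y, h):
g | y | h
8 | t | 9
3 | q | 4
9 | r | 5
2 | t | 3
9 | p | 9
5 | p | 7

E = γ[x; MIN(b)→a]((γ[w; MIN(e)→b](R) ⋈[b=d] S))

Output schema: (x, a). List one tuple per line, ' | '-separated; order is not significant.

Row counts bottom-up:
  R → 3
  γ[w; MIN(e)→b](R) → 3
  S → 4
  (γ[w; MIN(e)→b](R) ⋈[b=d] S) → 1
  γ[x; MIN(b)→a]((γ[w; MIN(e)→b](R) ⋈[b=d] S)) → 1

== RESULT ==
x | a
t | 1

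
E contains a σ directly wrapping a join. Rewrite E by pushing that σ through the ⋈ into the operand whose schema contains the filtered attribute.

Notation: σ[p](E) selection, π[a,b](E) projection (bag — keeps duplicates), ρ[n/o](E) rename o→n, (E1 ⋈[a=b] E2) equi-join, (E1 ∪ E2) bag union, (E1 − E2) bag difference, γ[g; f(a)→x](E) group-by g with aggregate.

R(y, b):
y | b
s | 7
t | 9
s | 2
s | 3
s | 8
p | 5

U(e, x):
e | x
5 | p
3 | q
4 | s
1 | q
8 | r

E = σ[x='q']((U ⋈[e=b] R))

σ filters on x, owned by the left side.
E' = (σ[x='q'](U) ⋈[e=b] R)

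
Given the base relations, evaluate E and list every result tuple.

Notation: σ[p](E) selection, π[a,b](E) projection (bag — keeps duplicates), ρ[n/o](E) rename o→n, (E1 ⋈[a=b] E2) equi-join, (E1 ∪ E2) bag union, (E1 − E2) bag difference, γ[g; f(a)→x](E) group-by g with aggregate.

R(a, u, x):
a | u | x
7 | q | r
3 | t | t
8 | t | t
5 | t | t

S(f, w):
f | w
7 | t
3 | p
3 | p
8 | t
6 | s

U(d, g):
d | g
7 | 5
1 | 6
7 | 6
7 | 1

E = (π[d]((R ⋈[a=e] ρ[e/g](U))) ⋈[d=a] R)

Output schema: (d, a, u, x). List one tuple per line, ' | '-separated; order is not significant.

Subexpression sizes:
  R → 4
  U → 4
  ρ[e/g](U) → 4
  (R ⋈[a=e] ρ[e/g](U)) → 1
  π[d]((R ⋈[a=e] ρ[e/g](U))) → 1
  R → 4
  (π[d]((R ⋈[a=e] ρ[e/g](U))) ⋈[d=a] R) → 1

== RESULT ==
d | a | u | x
7 | 7 | q | r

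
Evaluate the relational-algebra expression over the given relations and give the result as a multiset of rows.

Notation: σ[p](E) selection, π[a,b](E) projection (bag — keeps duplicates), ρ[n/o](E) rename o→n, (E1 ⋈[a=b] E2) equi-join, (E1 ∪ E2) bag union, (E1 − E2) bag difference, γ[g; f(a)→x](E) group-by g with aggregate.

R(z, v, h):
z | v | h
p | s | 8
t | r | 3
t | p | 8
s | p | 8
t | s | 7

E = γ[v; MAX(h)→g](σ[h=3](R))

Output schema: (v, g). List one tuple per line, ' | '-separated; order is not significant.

Per-node cardinality:
  R → 5
  σ[h=3](R) → 1
  γ[v; MAX(h)→g](σ[h=3](R)) → 1

== RESULT ==
v | g
r | 3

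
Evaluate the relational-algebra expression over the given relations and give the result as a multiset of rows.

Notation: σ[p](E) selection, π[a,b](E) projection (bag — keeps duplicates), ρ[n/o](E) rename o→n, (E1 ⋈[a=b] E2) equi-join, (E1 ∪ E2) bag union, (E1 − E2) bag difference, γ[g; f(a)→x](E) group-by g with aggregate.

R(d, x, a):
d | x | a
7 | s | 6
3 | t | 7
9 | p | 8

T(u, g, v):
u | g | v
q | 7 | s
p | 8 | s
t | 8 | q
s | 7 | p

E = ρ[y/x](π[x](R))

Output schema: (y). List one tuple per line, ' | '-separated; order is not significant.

Row counts bottom-up:
  R → 3
  π[x](R) → 3
  ρ[y/x](π[x](R)) → 3

== RESULT ==
y
p
s
t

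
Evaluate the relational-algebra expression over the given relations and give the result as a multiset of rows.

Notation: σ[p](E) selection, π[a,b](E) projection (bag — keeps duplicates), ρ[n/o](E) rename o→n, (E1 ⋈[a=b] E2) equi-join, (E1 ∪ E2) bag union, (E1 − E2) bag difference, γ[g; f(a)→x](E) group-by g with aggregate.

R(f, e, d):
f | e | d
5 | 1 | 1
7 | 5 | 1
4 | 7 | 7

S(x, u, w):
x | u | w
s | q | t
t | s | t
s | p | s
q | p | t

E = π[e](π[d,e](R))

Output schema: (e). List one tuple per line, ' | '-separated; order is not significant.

Stepwise |·|:
  R → 3
  π[d,e](R) → 3
  π[e](π[d,e](R)) → 3

== RESULT ==
e
1
5
7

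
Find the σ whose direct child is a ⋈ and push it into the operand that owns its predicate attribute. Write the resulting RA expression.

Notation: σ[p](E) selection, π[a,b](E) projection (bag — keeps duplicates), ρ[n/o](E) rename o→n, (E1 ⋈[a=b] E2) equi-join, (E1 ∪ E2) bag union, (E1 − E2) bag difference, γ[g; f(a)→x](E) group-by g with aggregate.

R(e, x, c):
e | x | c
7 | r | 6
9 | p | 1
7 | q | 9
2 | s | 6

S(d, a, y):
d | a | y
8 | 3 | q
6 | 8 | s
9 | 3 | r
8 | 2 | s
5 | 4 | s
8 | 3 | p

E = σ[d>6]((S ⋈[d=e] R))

σ filters on d, owned by the left side.
E' = (σ[d>6](S) ⋈[d=e] R)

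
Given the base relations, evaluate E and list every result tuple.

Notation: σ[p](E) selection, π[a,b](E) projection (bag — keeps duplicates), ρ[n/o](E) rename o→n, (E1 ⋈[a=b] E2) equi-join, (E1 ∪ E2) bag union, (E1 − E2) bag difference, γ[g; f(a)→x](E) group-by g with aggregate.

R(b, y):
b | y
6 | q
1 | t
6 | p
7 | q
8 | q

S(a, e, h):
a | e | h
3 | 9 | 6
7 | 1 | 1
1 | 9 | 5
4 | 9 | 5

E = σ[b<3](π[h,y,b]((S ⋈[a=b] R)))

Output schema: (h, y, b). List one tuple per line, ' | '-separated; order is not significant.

Per-node cardinality:
  S → 4
  R → 5
  (S ⋈[a=b] R) → 2
  π[h,y,b]((S ⋈[a=b] R)) → 2
  σ[b<3](π[h,y,b]((S ⋈[a=b] R))) → 1

== RESULT ==
h | y | b
5 | t | 1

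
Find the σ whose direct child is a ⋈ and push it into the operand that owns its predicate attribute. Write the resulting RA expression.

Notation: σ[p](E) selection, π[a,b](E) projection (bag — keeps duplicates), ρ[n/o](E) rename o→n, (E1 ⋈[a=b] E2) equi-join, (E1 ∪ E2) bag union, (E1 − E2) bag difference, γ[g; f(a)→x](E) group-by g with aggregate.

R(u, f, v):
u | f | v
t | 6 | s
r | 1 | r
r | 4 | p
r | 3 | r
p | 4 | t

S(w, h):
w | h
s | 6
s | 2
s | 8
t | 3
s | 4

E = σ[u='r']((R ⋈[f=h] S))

σ filters on u, owned by the left side.
E' = (σ[u='r'](R) ⋈[f=h] S)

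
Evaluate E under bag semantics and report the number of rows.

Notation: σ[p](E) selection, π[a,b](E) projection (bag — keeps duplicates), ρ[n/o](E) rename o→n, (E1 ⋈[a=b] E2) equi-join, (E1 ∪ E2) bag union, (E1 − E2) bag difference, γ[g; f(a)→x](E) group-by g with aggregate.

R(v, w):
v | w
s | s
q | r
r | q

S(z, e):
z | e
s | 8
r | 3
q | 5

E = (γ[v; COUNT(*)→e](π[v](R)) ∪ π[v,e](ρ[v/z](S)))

Per-node cardinality:
  R → 3
  π[v](R) → 3
  γ[v; COUNT(*)→e](π[v](R)) → 3
  S → 3
  ρ[v/z](S) → 3
  π[v,e](ρ[v/z](S)) → 3
  (γ[v; COUNT(*)→e](π[v](R)) ∪ π[v,e](ρ[v/z](S))) → 6

|E| = 6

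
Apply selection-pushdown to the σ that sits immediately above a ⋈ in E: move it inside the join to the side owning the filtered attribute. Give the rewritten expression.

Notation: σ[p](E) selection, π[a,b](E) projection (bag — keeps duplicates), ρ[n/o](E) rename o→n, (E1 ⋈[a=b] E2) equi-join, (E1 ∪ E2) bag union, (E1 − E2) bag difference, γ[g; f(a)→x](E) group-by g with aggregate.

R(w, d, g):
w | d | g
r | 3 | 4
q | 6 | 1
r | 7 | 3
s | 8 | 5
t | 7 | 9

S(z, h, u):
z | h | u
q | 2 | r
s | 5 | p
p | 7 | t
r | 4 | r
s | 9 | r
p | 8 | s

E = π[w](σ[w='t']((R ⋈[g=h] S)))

σ filters on w, owned by the left side.
E' = π[w]((σ[w='t'](R) ⋈[g=h] S))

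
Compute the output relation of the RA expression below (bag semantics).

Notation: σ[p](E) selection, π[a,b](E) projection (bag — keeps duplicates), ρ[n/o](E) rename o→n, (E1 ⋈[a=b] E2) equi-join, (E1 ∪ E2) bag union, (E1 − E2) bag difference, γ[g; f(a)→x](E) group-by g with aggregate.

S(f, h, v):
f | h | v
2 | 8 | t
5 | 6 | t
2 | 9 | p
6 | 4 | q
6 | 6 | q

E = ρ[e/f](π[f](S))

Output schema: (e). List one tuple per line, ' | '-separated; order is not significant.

Subexpression sizes:
  S → 5
  π[f](S) → 5
  ρ[e/f](π[f](S)) → 5

== RESULT ==
e
2
2
5
6
6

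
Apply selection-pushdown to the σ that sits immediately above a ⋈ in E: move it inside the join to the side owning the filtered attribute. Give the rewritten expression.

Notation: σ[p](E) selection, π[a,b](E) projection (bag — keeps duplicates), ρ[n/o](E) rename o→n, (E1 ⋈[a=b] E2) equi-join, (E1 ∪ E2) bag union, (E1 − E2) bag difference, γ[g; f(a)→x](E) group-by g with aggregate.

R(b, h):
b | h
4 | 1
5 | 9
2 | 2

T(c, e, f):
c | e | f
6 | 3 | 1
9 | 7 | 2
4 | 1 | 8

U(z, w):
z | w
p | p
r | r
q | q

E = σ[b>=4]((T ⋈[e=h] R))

σ filters on b, owned by the right side.
E' = (T ⋈[e=h] σ[b>=4](R))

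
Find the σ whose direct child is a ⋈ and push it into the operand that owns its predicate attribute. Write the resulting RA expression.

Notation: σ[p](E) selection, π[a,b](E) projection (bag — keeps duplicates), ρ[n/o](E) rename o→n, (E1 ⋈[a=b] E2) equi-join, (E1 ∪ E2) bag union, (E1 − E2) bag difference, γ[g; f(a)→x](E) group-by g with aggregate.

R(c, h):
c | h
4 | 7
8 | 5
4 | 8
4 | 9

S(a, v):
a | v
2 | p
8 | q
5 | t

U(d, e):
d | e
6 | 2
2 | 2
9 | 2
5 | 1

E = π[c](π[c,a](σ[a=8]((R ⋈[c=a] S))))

σ filters on a, owned by the right side.
E' = π[c](π[c,a]((R ⋈[c=a] σ[a=8](S))))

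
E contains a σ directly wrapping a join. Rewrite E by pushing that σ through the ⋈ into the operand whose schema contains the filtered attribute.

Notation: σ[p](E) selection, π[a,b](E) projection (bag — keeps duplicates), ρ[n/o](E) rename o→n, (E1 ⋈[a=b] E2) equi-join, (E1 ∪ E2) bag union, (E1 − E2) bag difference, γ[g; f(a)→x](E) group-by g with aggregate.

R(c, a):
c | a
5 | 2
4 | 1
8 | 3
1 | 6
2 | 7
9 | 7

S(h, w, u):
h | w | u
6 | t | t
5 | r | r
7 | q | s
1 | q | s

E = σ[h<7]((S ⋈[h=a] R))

σ filters on h, owned by the left side.
E' = (σ[h<7](S) ⋈[h=a] R)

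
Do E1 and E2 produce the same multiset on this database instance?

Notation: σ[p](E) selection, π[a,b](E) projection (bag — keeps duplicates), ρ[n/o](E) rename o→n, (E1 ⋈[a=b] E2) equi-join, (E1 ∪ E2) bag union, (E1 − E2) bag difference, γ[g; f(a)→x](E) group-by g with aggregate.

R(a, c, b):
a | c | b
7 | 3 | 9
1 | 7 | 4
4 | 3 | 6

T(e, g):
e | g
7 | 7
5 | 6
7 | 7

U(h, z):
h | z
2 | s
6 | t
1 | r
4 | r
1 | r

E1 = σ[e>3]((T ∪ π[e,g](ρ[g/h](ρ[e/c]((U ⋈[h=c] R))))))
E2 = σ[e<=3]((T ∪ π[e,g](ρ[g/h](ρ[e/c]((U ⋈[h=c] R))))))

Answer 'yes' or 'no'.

E1 subexpression sizes:
  T → 3
  U → 5
  R → 3
  (U ⋈[h=c] R) → 0
  ρ[e/c]((U ⋈[h=c] R)) → 0
  ρ[g/h](ρ[e/c]((U ⋈[h=c] R))) → 0
  π[e,g](ρ[g/h](ρ[e/c]((U ⋈[h=c] R)))) → 0
  (T ∪ π[e,g](ρ[g/h](ρ[e/c]((U ⋈[h=c] R))))) → 3
  σ[e>3]((T ∪ π[e,g](ρ[g/h](ρ[e/c]((U ⋈[h=c] R)))))) → 3
E2 subexpression sizes:
  T → 3
  U → 5
  R → 3
  (U ⋈[h=c] R) → 0
  ρ[e/c]((U ⋈[h=c] R)) → 0
  ρ[g/h](ρ[e/c]((U ⋈[h=c] R))) → 0
  π[e,g](ρ[g/h](ρ[e/c]((U ⋈[h=c] R)))) → 0
  (T ∪ π[e,g](ρ[g/h](ρ[e/c]((U ⋈[h=c] R))))) → 3
  σ[e<=3]((T ∪ π[e,g](ρ[g/h](ρ[e/c]((U ⋈[h=c] R)))))) → 0

E1 result:
e | g
5 | 6
7 | 7
7 | 7
E2 result:
e | g
(0 rows)
Witness: (5, 6) appears 1× in E1 but 0× in E2.

no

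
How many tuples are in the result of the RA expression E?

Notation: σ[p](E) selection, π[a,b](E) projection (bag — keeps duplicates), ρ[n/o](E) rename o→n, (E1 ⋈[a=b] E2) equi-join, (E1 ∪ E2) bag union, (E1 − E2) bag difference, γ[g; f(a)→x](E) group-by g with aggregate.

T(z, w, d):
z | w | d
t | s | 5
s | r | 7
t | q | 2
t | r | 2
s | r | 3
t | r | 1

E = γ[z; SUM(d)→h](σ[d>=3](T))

Stepwise |·|:
  T → 6
  σ[d>=3](T) → 3
  γ[z; SUM(d)→h](σ[d>=3](T)) → 2

|E| = 2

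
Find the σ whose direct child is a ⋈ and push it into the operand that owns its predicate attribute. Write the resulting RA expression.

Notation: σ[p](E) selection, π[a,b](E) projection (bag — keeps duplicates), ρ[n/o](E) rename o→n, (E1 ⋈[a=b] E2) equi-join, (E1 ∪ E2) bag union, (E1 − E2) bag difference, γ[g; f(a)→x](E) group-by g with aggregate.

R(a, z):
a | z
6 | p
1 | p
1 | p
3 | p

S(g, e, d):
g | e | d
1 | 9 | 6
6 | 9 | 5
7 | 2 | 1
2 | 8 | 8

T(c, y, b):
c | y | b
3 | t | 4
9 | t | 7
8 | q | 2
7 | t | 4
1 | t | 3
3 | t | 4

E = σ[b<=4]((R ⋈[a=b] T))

σ filters on b, owned by the right side.
E' = (R ⋈[a=b] σ[b<=4](T))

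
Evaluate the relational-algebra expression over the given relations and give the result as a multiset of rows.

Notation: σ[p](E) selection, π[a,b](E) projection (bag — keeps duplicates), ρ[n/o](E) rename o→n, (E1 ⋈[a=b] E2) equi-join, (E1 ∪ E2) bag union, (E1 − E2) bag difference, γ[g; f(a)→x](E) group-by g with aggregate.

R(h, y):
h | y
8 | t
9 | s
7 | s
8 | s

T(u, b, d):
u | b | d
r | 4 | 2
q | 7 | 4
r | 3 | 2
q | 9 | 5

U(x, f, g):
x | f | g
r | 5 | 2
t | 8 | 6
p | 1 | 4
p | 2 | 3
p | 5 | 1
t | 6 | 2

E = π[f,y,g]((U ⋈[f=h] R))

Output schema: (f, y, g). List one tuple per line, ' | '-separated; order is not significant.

Row counts bottom-up:
  U → 6
  R → 4
  (U ⋈[f=h] R) → 2
  π[f,y,g]((U ⋈[f=h] R)) → 2

== RESULT ==
f | y | g
8 | s | 6
8 | t | 6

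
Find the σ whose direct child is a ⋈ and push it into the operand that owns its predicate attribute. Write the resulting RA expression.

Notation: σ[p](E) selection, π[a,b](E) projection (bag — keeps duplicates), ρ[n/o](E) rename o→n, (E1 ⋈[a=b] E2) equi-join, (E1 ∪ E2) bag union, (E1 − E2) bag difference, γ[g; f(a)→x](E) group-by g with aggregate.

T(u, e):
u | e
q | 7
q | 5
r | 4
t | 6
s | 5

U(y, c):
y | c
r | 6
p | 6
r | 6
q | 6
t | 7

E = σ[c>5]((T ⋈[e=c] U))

σ filters on c, owned by the right side.
E' = (T ⋈[e=c] σ[c>5](U))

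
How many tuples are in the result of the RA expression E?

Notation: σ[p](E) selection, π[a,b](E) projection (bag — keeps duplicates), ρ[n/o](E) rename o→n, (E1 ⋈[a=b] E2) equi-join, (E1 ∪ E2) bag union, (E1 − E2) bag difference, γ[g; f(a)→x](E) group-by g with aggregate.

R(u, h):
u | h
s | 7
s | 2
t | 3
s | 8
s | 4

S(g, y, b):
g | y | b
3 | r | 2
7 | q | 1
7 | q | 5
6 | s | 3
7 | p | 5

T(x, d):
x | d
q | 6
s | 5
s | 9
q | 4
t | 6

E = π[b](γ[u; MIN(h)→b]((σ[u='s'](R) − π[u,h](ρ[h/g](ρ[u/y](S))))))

Per-node cardinality:
  R → 5
  σ[u='s'](R) → 4
  S → 5
  ρ[u/y](S) → 5
  ρ[h/g](ρ[u/y](S)) → 5
  π[u,h](ρ[h/g](ρ[u/y](S))) → 5
  (σ[u='s'](R) − π[u,h](ρ[h/g](ρ[u/y](S)))) → 4
  γ[u; MIN(h)→b]((σ[u='s'](R) − π[u,h](ρ[h/g](ρ[u/y](S))))) → 1
  π[b](γ[u; MIN(h)→b]((σ[u='s'](R) − π[u,h](ρ[h/g](ρ[u/y](S)))))) → 1

|E| = 1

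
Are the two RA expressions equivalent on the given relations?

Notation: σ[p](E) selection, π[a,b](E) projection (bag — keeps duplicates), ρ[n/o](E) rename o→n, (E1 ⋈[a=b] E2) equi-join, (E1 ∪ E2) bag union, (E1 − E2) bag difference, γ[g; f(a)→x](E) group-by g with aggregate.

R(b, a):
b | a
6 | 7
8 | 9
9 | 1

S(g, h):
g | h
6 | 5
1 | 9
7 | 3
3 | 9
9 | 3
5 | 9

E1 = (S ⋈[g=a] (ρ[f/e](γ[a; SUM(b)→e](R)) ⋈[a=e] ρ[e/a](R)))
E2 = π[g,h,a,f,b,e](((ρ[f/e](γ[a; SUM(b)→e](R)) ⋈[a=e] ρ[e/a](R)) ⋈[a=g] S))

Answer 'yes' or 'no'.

E1 subexpression sizes:
  S → 6
  R → 3
  γ[a; SUM(b)→e](R) → 3
  ρ[f/e](γ[a; SUM(b)→e](R)) → 3
  R → 3
  ρ[e/a](R) → 3
  (ρ[f/e](γ[a; SUM(b)→e](R)) ⋈[a=e] ρ[e/a](R)) → 3
  (S ⋈[g=a] (ρ[f/e](γ[a; SUM(b)→e](R)) ⋈[a=e] ρ[e/a](R))) → 3
E2 subexpression sizes:
  R → 3
  γ[a; SUM(b)→e](R) → 3
  ρ[f/e](γ[a; SUM(b)→e](R)) → 3
  R → 3
  ρ[e/a](R) → 3
  (ρ[f/e](γ[a; SUM(b)→e](R)) ⋈[a=e] ρ[e/a](R)) → 3
  S → 6
  ((ρ[f/e](γ[a; SUM(b)→e](R)) ⋈[a=e] ρ[e/a](R)) ⋈[a=g] S) → 3
  π[g,h,a,f,b,e](((ρ[f/e](γ[a; SUM(b)→e](R)) ⋈[a=e] ρ[e/a](R)) ⋈[a=g] S)) → 3

E1 and E2 produce the same multiset:
g | h | a | f | b | e
1 | 9 | 1 | 9 | 9 | 1
7 | 3 | 7 | 6 | 6 | 7
9 | 3 | 9 | 8 | 8 | 9

yes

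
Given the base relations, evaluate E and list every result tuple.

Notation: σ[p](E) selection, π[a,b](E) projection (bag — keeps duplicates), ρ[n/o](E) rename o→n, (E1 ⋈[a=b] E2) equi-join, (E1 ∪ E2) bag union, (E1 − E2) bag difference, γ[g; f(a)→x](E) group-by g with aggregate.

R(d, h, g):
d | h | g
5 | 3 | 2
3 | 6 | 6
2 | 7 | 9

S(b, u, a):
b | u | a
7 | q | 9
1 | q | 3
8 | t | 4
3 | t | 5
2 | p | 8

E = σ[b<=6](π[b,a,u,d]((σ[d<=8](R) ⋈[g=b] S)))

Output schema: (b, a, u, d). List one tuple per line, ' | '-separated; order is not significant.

Per-node cardinality:
  R → 3
  σ[d<=8](R) → 3
  S → 5
  (σ[d<=8](R) ⋈[g=b] S) → 1
  π[b,a,u,d]((σ[d<=8](R) ⋈[g=b] S)) → 1
  σ[b<=6](π[b,a,u,d]((σ[d<=8](R) ⋈[g=b] S))) → 1

== RESULT ==
b | a | u | d
2 | 8 | p | 5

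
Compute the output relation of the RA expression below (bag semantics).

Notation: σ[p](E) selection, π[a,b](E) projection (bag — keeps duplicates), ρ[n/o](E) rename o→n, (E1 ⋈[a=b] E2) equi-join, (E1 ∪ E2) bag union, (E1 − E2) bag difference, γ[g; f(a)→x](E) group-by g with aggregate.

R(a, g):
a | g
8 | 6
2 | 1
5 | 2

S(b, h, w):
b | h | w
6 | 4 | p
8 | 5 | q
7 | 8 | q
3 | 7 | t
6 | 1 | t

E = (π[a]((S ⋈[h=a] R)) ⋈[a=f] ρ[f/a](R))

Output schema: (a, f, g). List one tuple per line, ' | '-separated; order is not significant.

Subexpression sizes:
  S → 5
  R → 3
  (S ⋈[h=a] R) → 2
  π[a]((S ⋈[h=a] R)) → 2
  R → 3
  ρ[f/a](R) → 3
  (π[a]((S ⋈[h=a] R)) ⋈[a=f] ρ[f/a](R)) → 2

== RESULT ==
a | f | g
5 | 5 | 2
8 | 8 | 6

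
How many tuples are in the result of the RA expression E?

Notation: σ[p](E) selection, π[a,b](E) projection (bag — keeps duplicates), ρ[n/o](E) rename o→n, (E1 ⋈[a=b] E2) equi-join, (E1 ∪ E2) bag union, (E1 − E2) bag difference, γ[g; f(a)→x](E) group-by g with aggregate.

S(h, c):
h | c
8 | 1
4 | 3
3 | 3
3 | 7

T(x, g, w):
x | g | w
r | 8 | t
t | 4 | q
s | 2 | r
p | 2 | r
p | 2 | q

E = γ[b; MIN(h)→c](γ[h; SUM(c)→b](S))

Per-node cardinality:
  S → 4
  γ[h; SUM(c)→b](S) → 3
  γ[b; MIN(h)→c](γ[h; SUM(c)→b](S)) → 3

|E| = 3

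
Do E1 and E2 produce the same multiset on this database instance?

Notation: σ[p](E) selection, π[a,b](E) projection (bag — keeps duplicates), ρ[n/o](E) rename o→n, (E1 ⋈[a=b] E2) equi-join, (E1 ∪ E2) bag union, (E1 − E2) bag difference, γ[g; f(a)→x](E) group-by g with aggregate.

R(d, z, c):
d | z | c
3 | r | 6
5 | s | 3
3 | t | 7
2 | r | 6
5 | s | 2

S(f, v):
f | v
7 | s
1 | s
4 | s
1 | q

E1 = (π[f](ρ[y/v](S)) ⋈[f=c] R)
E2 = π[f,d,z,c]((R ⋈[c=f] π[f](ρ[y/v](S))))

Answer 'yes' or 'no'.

E1 subexpression sizes:
  S → 4
  ρ[y/v](S) → 4
  π[f](ρ[y/v](S)) → 4
  R → 5
  (π[f](ρ[y/v](S)) ⋈[f=c] R) → 1
E2 subexpression sizes:
  R → 5
  S → 4
  ρ[y/v](S) → 4
  π[f](ρ[y/v](S)) → 4
  (R ⋈[c=f] π[f](ρ[y/v](S))) → 1
  π[f,d,z,c]((R ⋈[c=f] π[f](ρ[y/v](S)))) → 1

E1 and E2 produce the same multiset:
f | d | z | c
7 | 3 | t | 7

yes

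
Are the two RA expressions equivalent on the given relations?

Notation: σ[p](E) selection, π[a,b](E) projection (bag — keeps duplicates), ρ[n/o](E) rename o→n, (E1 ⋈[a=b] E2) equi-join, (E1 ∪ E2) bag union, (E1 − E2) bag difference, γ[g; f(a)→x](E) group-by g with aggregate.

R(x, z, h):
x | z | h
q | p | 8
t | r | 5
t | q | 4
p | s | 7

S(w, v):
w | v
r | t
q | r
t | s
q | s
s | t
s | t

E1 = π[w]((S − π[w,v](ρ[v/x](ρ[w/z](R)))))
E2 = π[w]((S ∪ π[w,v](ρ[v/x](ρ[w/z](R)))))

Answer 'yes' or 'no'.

E1 stepwise |·|:
  S → 6
  R → 4
  ρ[w/z](R) → 4
  ρ[v/x](ρ[w/z](R)) → 4
  π[w,v](ρ[v/x](ρ[w/z](R))) → 4
  (S − π[w,v](ρ[v/x](ρ[w/z](R)))) → 5
  π[w]((S − π[w,v](ρ[v/x](ρ[w/z](R))))) → 5
E2 stepwise |·|:
  S → 6
  R → 4
  ρ[w/z](R) → 4
  ρ[v/x](ρ[w/z](R)) → 4
  π[w,v](ρ[v/x](ρ[w/z](R))) → 4
  (S ∪ π[w,v](ρ[v/x](ρ[w/z](R)))) → 10
  π[w]((S ∪ π[w,v](ρ[v/x](ρ[w/z](R))))) → 10

E1 result:
w
q
q
s
s
t
E2 result:
w
p
q
q
q
r
r
s
s
s
t
Witness: ('q',) appears 2× in E1 but 3× in E2.

no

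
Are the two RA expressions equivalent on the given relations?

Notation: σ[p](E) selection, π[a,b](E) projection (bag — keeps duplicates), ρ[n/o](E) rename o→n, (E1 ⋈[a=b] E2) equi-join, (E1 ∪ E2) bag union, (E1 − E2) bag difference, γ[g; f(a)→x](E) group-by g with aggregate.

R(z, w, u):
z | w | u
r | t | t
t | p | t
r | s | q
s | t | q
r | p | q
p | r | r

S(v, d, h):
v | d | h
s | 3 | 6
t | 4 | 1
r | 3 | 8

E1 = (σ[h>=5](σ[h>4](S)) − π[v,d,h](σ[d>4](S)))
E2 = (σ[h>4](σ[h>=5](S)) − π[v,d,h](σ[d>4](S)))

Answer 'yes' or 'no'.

E1 per-node cardinality:
  S → 3
  σ[h>4](S) → 2
  σ[h>=5](σ[h>4](S)) → 2
  S → 3
  σ[d>4](S) → 0
  π[v,d,h](σ[d>4](S)) → 0
  (σ[h>=5](σ[h>4](S)) − π[v,d,h](σ[d>4](S))) → 2
E2 per-node cardinality:
  S → 3
  σ[h>=5](S) → 2
  σ[h>4](σ[h>=5](S)) → 2
  S → 3
  σ[d>4](S) → 0
  π[v,d,h](σ[d>4](S)) → 0
  (σ[h>4](σ[h>=5](S)) − π[v,d,h](σ[d>4](S))) → 2

E1 and E2 produce the same multiset:
v | d | h
r | 3 | 8
s | 3 | 6

yes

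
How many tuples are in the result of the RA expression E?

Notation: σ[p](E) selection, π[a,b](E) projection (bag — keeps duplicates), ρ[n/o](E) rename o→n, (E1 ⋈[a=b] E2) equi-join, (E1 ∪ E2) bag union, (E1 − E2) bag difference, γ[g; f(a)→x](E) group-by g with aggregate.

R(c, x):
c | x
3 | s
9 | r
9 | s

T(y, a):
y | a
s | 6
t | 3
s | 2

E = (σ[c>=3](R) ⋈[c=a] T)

Row counts bottom-up:
  R → 3
  σ[c>=3](R) → 3
  T → 3
  (σ[c>=3](R) ⋈[c=a] T) → 1

|E| = 1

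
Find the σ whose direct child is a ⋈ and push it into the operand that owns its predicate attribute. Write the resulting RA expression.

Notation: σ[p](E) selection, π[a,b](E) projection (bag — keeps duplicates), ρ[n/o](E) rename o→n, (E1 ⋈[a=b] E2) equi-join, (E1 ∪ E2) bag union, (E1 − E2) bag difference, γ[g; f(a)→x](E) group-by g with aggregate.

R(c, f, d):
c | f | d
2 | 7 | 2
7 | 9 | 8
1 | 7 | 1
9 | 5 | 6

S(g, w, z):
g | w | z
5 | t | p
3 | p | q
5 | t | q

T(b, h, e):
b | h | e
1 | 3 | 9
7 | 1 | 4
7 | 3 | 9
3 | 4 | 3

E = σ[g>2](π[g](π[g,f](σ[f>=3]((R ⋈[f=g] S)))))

σ filters on f, owned by the left side.
E' = σ[g>2](π[g](π[g,f]((σ[f>=3](R) ⋈[f=g] S))))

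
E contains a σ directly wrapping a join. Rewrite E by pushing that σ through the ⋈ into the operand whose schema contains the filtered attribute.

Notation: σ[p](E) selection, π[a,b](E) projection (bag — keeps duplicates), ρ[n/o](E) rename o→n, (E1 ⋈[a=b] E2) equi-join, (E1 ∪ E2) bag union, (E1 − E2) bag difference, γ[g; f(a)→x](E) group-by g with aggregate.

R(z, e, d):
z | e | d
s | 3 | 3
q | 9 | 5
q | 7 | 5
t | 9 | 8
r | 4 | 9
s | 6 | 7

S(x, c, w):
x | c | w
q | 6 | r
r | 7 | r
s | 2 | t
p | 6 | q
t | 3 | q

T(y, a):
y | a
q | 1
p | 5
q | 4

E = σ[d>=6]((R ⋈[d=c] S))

σ filters on d, owned by the left side.
E' = (σ[d>=6](R) ⋈[d=c] S)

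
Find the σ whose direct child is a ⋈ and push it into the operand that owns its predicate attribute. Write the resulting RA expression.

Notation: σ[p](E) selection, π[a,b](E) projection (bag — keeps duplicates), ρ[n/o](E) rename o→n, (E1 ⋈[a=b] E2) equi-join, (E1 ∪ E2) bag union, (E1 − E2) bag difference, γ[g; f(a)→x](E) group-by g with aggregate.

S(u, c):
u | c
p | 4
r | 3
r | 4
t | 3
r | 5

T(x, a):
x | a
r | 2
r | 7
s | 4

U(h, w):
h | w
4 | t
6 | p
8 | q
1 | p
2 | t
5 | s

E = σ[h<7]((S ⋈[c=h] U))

σ filters on h, owned by the right side.
E' = (S ⋈[c=h] σ[h<7](U))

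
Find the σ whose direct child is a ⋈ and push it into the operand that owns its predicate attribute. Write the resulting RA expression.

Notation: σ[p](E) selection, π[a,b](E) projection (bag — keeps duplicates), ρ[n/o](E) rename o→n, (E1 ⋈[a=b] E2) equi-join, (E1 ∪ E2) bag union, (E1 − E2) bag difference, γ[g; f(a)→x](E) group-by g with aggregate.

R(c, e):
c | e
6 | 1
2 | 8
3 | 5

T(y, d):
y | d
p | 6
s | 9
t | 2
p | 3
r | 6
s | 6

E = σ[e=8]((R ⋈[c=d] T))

σ filters on e, owned by the left side.
E' = (σ[e=8](R) ⋈[c=d] T)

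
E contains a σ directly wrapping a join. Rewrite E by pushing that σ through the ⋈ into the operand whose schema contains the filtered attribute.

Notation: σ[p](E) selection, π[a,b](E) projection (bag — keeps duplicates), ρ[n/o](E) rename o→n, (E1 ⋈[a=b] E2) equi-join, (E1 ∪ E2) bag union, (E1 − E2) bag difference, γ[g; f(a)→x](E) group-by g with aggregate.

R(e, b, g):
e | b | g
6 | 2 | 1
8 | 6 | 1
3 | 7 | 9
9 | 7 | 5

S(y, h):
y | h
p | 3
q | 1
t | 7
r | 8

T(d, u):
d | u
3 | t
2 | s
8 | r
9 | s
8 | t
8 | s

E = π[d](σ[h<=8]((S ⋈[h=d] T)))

σ filters on h, owned by the left side.
E' = π[d]((σ[h<=8](S) ⋈[h=d] T))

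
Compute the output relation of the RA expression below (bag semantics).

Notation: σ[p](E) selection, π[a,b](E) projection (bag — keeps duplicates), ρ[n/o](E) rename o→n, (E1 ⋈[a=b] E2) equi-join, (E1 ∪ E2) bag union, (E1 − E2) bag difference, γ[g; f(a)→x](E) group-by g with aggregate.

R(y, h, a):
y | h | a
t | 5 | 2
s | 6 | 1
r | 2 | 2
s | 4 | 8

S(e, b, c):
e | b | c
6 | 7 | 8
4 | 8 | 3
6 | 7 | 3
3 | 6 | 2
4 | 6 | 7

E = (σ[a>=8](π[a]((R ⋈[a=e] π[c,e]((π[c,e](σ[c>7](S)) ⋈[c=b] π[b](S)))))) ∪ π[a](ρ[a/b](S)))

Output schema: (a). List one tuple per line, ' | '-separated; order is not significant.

Stepwise |·|:
  R → 4
  S → 5
  σ[c>7](S) → 1
  π[c,e](σ[c>7](S)) → 1
  S → 5
  π[b](S) → 5
  (π[c,e](σ[c>7](S)) ⋈[c=b] π[b](S)) → 1
  π[c,e]((π[c,e](σ[c>7](S)) ⋈[c=b] π[b](S))) → 1
  (R ⋈[a=e] π[c,e]((π[c,e](σ[c>7](S)) ⋈[c=b] π[b](S)))) → 0
  π[a]((R ⋈[a=e] π[c,e]((π[c,e](σ[c>7](S)) ⋈[c=b] π[b](S))))) → 0
  σ[a>=8](π[a]((R ⋈[a=e] π[c,e]((π[c,e](σ[c>7](S)) ⋈[c=b] π[b](S)))))) → 0
  S → 5
  ρ[a/b](S) → 5
  π[a](ρ[a/b](S)) → 5
  (σ[a>=8](π[a]((R ⋈[a=e] π[c,e]((π[c,e](σ[c>7](S)) ⋈[c=b] π[b](S)))))) ∪ π[a](ρ[a/b](S))) → 5

== RESULT ==
a
6
6
7
7
8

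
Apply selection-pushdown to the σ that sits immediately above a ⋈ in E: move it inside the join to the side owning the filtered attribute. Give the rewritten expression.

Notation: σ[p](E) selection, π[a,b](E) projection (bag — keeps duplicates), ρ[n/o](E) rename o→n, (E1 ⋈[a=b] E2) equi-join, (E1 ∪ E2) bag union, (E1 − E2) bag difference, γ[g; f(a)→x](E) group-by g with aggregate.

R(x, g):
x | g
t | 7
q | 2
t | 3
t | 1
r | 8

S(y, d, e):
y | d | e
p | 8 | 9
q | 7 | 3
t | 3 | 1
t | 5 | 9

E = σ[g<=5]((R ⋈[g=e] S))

σ filters on g, owned by the left side.
E' = (σ[g<=5](R) ⋈[g=e] S)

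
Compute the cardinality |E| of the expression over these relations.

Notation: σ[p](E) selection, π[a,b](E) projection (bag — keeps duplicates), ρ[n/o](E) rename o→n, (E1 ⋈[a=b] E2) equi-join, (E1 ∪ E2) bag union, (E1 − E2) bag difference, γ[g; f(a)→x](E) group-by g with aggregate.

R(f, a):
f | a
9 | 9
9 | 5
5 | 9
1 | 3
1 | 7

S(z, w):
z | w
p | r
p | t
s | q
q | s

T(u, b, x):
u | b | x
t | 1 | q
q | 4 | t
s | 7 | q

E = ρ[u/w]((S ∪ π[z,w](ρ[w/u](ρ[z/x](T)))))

Per-node cardinality:
  S → 4
  T → 3
  ρ[z/x](T) → 3
  ρ[w/u](ρ[z/x](T)) → 3
  π[z,w](ρ[w/u](ρ[z/x](T))) → 3
  (S ∪ π[z,w](ρ[w/u](ρ[z/x](T)))) → 7
  ρ[u/w]((S ∪ π[z,w](ρ[w/u](ρ[z/x](T))))) → 7

|E| = 7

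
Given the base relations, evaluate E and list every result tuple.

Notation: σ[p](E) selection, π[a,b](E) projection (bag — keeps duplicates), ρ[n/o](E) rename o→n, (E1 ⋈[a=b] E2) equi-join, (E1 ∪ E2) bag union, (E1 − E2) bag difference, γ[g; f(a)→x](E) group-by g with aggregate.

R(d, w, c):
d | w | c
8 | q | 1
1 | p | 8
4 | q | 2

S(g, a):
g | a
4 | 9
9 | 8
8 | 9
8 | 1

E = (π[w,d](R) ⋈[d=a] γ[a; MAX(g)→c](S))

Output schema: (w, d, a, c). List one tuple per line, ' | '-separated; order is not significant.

Subexpression sizes:
  R → 3
  π[w,d](R) → 3
  S → 4
  γ[a; MAX(g)→c](S) → 3
  (π[w,d](R) ⋈[d=a] γ[a; MAX(g)→c](S)) → 2

== RESULT ==
w | d | a | c
p | 1 | 1 | 8
q | 8 | 8 | 9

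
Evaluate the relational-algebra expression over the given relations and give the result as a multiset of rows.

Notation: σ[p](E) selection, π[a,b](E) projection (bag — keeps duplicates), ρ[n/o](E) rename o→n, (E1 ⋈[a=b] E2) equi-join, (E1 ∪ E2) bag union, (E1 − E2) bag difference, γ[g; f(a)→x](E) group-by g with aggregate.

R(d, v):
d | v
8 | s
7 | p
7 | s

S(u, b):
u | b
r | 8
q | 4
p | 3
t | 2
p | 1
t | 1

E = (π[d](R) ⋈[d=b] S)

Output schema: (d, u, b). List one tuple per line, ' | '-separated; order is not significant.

Subexpression sizes:
  R → 3
  π[d](R) → 3
  S → 6
  (π[d](R) ⋈[d=b] S) → 1

== RESULT ==
d | u | b
8 | r | 8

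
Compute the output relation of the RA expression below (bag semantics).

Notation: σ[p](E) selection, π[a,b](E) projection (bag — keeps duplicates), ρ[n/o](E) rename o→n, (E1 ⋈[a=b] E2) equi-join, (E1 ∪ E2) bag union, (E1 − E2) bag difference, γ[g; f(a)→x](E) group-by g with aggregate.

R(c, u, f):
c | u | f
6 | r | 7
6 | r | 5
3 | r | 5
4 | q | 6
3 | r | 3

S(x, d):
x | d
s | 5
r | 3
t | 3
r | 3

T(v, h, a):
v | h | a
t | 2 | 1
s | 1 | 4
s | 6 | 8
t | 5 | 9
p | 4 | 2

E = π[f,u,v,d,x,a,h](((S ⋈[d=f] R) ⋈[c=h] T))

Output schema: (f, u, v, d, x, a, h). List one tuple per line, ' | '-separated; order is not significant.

Per-node cardinality:
  S → 4
  R → 5
  (S ⋈[d=f] R) → 5
  T → 5
  ((S ⋈[d=f] R) ⋈[c=h] T) → 1
  π[f,u,v,d,x,a,h](((S ⋈[d=f] R) ⋈[c=h] T)) → 1

== RESULT ==
f | u | v | d | x | a | h
5 | r | s | 5 | s | 8 | 6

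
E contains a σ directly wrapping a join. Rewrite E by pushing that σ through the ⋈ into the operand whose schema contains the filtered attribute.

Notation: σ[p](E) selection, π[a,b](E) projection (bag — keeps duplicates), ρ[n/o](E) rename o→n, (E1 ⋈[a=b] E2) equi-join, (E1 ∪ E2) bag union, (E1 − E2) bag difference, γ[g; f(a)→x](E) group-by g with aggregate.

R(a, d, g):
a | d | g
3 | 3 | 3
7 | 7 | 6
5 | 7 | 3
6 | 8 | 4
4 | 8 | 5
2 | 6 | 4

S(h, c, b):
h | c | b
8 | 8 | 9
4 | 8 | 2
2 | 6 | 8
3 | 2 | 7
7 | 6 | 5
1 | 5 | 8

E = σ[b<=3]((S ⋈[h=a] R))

σ filters on b, owned by the left side.
E' = (σ[b<=3](S) ⋈[h=a] R)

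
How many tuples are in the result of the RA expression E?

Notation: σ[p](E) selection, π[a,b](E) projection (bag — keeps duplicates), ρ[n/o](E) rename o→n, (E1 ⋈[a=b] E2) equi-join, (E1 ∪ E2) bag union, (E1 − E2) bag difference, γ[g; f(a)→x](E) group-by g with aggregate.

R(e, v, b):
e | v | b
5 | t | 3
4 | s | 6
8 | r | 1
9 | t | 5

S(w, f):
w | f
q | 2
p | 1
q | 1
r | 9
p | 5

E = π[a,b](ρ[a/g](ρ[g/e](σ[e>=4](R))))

Subexpression sizes:
  R → 4
  σ[e>=4](R) → 4
  ρ[g/e](σ[e>=4](R)) → 4
  ρ[a/g](ρ[g/e](σ[e>=4](R))) → 4
  π[a,b](ρ[a/g](ρ[g/e](σ[e>=4](R)))) → 4

|E| = 4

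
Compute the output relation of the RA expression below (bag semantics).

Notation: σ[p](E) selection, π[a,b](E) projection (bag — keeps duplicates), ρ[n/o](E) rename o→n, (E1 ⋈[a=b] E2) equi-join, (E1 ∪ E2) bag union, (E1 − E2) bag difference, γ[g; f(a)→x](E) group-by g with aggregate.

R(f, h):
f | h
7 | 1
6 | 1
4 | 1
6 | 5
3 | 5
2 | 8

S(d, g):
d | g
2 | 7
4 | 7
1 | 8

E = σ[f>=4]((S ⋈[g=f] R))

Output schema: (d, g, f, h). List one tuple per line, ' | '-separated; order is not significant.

Row counts bottom-up:
  S → 3
  R → 6
  (S ⋈[g=f] R) → 2
  σ[f>=4]((S ⋈[g=f] R)) → 2

== RESULT ==
d | g | f | h
2 | 7 | 7 | 1
4 | 7 | 7 | 1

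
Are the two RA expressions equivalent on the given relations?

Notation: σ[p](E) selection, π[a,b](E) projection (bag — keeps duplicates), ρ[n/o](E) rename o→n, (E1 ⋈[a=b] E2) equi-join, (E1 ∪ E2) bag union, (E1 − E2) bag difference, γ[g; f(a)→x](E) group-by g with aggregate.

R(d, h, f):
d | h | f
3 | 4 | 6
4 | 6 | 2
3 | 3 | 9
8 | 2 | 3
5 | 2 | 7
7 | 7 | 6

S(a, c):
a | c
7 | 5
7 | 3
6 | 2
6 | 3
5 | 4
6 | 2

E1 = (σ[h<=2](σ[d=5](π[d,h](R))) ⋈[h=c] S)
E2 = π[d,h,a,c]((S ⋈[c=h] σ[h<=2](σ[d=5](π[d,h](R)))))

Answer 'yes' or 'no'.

E1 row counts bottom-up:
  R → 6
  π[d,h](R) → 6
  σ[d=5](π[d,h](R)) → 1
  σ[h<=2](σ[d=5](π[d,h](R))) → 1
  S → 6
  (σ[h<=2](σ[d=5](π[d,h](R))) ⋈[h=c] S) → 2
E2 row counts bottom-up:
  S → 6
  R → 6
  π[d,h](R) → 6
  σ[d=5](π[d,h](R)) → 1
  σ[h<=2](σ[d=5](π[d,h](R))) → 1
  (S ⋈[c=h] σ[h<=2](σ[d=5](π[d,h](R)))) → 2
  π[d,h,a,c]((S ⋈[c=h] σ[h<=2](σ[d=5](π[d,h](R))))) → 2

E1 and E2 produce the same multiset:
d | h | a | c
5 | 2 | 6 | 2
5 | 2 | 6 | 2

yes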